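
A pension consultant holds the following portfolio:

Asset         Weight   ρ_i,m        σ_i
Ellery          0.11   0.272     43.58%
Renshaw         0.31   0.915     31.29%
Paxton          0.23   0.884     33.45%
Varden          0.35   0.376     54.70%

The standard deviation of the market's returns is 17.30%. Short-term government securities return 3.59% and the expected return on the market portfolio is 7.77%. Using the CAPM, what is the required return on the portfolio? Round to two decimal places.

9.43%

β_Ellery = 0.272 × 43.58% / 17.30% = 0.6852
β_Renshaw = 0.915 × 31.29% / 17.30% = 1.6549
β_Paxton = 0.884 × 33.45% / 17.30% = 1.7092
β_Varden = 0.376 × 54.70% / 17.30% = 1.1889
β_P = Σ w_i β_i = 0.11×0.6852 + 0.31×1.6549 + 0.23×1.7092 + 0.35×1.1889 = 1.3976
MRP = 7.77% − 3.59% = 4.18%
E(R_P) = R_f + β_P × MRP = 3.59% + 1.3976 × 4.18% = 9.43%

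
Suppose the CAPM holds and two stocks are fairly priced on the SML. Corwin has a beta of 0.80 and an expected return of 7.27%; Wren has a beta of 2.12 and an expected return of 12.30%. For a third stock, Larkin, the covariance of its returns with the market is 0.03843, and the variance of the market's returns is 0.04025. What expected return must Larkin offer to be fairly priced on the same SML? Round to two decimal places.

MRP = (12.30% − 7.27%) / (2.12 − 0.80) = 3.8106%
R_f = 7.27% − 0.80 × 3.8106% = 4.2215%
β_Larkin = Cov / Var(R_m) = 0.03843 / 0.04025 = 0.9548
E(R_Larkin) = R_f + β × MRP = 4.2215% + 0.9548 × 3.8106% = 7.86%

7.86%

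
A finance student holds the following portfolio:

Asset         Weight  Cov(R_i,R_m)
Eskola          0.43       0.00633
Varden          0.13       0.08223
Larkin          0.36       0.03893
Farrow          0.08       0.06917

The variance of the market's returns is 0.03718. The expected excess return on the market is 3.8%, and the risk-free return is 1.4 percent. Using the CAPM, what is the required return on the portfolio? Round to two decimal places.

4.77%

β_Eskola = 0.00633 / 0.03718 = 0.1703
β_Varden = 0.08223 / 0.03718 = 2.2117
β_Larkin = 0.03893 / 0.03718 = 1.0471
β_Farrow = 0.06917 / 0.03718 = 1.8604
β_P = Σ w_i β_i = 0.43×0.1703 + 0.13×2.2117 + 0.36×1.0471 + 0.08×1.8604 = 0.8865
E(R_P) = R_f + β_P × MRP = 1.4% + 0.8865 × 3.8% = 4.77%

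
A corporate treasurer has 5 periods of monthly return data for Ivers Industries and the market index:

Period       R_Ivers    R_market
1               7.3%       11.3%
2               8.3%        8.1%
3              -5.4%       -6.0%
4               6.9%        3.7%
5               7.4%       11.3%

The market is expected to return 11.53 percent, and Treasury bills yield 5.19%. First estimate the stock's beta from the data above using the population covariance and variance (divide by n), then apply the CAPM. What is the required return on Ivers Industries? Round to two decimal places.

Mean R_i = (7.3 + 8.3 − 5.4 + 6.9 + 7.4) / 5 = 4.9000%
Mean R_m = (11.3 + 8.1 − 6.0 + 3.7 + 11.3) / 5 = 5.6800%
Σ(R_i − R̄_i)(R_m − R̄_m) = 152.1100  ⇒  Cov = 152.1100 / 5 = 30.4220
Σ(R_m − R̄_m)² = 209.3680  ⇒  Var(R_m) = 209.3680 / 5 = 41.8736
β = Cov / Var(R_m) = 30.4220 / 41.8736 = 0.7265
MRP = 11.53% − 5.19% = 6.34%
E(R) = R_f + β × MRP = 5.19% + 0.7265 × 6.34% = 9.80%

9.80%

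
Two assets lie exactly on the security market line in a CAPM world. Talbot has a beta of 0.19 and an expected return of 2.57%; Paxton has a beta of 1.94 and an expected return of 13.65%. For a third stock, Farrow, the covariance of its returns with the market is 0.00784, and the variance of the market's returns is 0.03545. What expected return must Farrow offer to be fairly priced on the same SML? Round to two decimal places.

2.77%

MRP = (13.65% − 2.57%) / (1.94 − 0.19) = 6.3314%
R_f = 2.57% − 0.19 × 6.3314% = 1.3670%
β_Farrow = Cov / Var(R_m) = 0.00784 / 0.03545 = 0.2212
E(R_Farrow) = R_f + β × MRP = 1.3670% + 0.2212 × 6.3314% = 2.77%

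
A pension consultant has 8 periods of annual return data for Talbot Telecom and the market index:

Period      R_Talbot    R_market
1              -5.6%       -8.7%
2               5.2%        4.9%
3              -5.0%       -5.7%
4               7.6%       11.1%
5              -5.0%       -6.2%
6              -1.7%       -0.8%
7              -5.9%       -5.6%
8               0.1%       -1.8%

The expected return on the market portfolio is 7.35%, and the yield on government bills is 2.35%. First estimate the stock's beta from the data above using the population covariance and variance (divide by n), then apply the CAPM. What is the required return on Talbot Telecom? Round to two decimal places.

6.17%

Mean R_i = (-5.6 + 5.2 − 5.0 + 7.6 − 5.0 − 1.7 − 5.9 + 0.1) / 8 = -1.2875%
Mean R_m = (-8.7 + 4.9 − 5.7 + 11.1 − 6.2 − 0.8 − 5.6 − 1.8) / 8 = -1.6000%
Σ(R_i − R̄_i)(R_m − R̄_m) = 235.8000  ⇒  Cov = 235.8000 / 8 = 29.4750
Σ(R_m − R̄_m)² = 308.6000  ⇒  Var(R_m) = 308.6000 / 8 = 38.5750
β = Cov / Var(R_m) = 29.4750 / 38.5750 = 0.7641
MRP = 7.35% − 2.35% = 5.00%
E(R) = R_f + β × MRP = 2.35% + 0.7641 × 5.00% = 6.17%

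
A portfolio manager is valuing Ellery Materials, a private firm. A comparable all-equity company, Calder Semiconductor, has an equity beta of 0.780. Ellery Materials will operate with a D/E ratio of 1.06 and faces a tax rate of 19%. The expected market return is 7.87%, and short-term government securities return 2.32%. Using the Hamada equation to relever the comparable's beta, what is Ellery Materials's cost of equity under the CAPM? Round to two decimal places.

10.37%

β_L = β_U × [1 + (1 − t)(D/E)] = 0.780 × [1 + (1 − 0.19) × 1.06]
    = 0.780 × [1 + 0.81 × 1.06] = 0.780 × 1.8586 = 1.4497
MRP = 7.87% − 2.32% = 5.55%
E(R) = R_f + β_L × MRP = 2.32% + 1.4497 × 5.55% = 10.37%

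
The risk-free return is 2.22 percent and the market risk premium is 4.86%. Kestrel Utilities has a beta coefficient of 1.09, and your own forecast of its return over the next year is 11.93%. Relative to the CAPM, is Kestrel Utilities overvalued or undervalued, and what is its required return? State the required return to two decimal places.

Required return = R_f + β·MRP = 2.22% + 1.09 × 4.86% = 7.52%
Forecast 11.93% > required 7.52% → the stock plots above the SML → undervalued.

Undervalued; required return 7.52%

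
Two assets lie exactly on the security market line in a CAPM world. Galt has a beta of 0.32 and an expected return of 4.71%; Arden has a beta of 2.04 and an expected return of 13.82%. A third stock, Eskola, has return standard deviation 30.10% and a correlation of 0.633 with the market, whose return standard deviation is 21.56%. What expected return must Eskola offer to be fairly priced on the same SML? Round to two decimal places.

7.70%

MRP = (13.82% − 4.71%) / (2.04 − 0.32) = 5.2965%
R_f = 4.71% − 0.32 × 5.2965% = 3.0151%
β_Eskola = ρ·σ_i/σ_m = 0.633 × 30.10 / 21.56 = 0.8837
E(R_Eskola) = R_f + β × MRP = 3.0151% + 0.8837 × 5.2965% = 7.70%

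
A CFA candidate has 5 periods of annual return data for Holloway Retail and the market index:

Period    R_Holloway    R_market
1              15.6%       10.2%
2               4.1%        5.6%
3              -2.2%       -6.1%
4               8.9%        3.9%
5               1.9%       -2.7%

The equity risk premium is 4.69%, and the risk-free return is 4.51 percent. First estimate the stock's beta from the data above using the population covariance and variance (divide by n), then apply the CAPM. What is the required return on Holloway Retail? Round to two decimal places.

Mean R_i = (15.6 + 4.1 − 2.2 + 8.9 + 1.9) / 5 = 5.6600%
Mean R_m = (10.2 + 5.6 − 6.1 + 3.9 − 2.7) / 5 = 2.1800%
Σ(R_i − R̄_i)(R_m − R̄_m) = 163.3860  ⇒  Cov = 163.3860 / 5 = 32.6772
Σ(R_m − R̄_m)² = 171.3480  ⇒  Var(R_m) = 171.3480 / 5 = 34.2696
β = Cov / Var(R_m) = 32.6772 / 34.2696 = 0.9535
E(R) = R_f + β × MRP = 4.51% + 0.9535 × 4.69% = 8.98%

8.98%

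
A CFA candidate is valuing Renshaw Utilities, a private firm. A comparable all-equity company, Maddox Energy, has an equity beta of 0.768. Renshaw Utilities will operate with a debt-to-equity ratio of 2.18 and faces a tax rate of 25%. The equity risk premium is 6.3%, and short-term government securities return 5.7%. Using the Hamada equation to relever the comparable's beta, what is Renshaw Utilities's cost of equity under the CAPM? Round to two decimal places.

18.45%

β_L = β_U × [1 + (1 − t)(D/E)] = 0.768 × [1 + (1 − 0.25) × 2.18]
    = 0.768 × [1 + 0.75 × 2.18] = 0.768 × 2.6350 = 2.0237
E(R) = R_f + β_L × MRP = 5.7% + 2.0237 × 6.3% = 18.45%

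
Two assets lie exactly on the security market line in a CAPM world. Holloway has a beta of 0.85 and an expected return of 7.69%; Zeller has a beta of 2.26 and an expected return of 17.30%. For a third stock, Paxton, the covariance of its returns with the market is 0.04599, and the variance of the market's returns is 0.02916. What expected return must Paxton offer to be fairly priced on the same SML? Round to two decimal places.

MRP = (17.30% − 7.69%) / (2.26 − 0.85) = 6.8156%
R_f = 7.69% − 0.85 × 6.8156% = 1.8967%
β_Paxton = Cov / Var(R_m) = 0.04599 / 0.02916 = 1.5772
E(R_Paxton) = R_f + β × MRP = 1.8967% + 1.5772 × 6.8156% = 12.65%

12.65%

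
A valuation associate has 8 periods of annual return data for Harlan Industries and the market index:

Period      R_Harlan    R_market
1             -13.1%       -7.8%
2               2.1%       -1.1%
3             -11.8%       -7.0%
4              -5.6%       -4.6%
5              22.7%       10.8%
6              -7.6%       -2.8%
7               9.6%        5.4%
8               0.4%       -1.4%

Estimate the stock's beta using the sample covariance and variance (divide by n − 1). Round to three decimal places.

Mean R_i = (-13.1 + 2.1 − 11.8 − 5.6 + 22.7 − 7.6 + 9.6 + 0.4) / 8 = -0.4125%
Mean R_m = (-7.8 − 1.1 − 7.0 − 4.6 + 10.8 − 2.8 + 5.4 − 1.4) / 8 = -1.0625%
Σ(R_i − R̄_i)(R_m − R̄_m) = 522.4438  ⇒  Cov = 522.4438 / 7 = 74.6348
Σ(R_m − R̄_m)² = 278.7788  ⇒  Var(R_m) = 278.7788 / 7 = 39.8255
β = Cov / Var(R_m) = 74.6348 / 39.8255 = 1.8740

1.874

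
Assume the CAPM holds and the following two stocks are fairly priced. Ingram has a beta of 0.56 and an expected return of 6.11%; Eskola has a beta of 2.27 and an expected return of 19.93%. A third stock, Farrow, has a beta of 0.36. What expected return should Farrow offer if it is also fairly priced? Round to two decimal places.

4.49%

MRP (SML slope) = (19.93% − 6.11%) / (2.27 − 0.56) = 13.82% / 1.71 = 8.0819%
R_f (intercept) = 6.11% − 0.56 × 8.0819% = 1.5841%
E(R_Farrow) = R_f + β × MRP = 1.5841% + 0.36 × 8.0819% = 4.49%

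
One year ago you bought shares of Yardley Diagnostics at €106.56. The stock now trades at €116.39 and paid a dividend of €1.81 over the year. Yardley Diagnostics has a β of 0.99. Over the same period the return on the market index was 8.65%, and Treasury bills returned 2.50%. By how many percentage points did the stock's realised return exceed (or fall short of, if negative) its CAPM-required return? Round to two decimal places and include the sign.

Realised HPR = (P1 + D1 − P0) / P0 = (116.39 + 1.81 − 106.56) / 106.56 = 11.64 / 106.56 = 10.9234%
MRP = 8.65% − 2.50% = 6.15%
CAPM required = R_f + β·MRP = 2.50% + 0.99 × 6.15% = 8.5885%
α = realised − required = 10.9234% − 8.5885% = +2.33%

+2.33%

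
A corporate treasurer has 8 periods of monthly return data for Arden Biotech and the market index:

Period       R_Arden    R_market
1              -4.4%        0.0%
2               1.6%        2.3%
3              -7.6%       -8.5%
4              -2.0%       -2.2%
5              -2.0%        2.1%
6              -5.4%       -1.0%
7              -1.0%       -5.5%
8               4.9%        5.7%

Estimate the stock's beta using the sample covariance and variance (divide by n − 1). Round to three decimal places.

Mean R_i = (-4.4 + 1.6 − 7.6 − 2.0 − 2.0 − 5.4 − 1.0 + 4.9) / 8 = -1.9875%
Mean R_m = (0.0 + 2.3 − 8.5 − 2.2 + 2.1 − 1.0 − 5.5 + 5.7) / 8 = -0.8875%
Σ(R_i − R̄_i)(R_m − R̄_m) = 93.1988  ⇒  Cov = 93.1988 / 7 = 13.3141
Σ(R_m − R̄_m)² = 144.2288  ⇒  Var(R_m) = 144.2288 / 7 = 20.6041
β = Cov / Var(R_m) = 13.3141 / 20.6041 = 0.6462

0.646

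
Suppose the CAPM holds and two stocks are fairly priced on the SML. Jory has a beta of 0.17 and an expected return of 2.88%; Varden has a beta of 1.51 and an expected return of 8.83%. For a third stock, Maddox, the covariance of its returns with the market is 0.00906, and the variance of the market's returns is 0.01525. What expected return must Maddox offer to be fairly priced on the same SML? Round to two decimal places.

MRP = (8.83% − 2.88%) / (1.51 − 0.17) = 4.4403%
R_f = 2.88% − 0.17 × 4.4403% = 2.1251%
β_Maddox = Cov / Var(R_m) = 0.00906 / 0.01525 = 0.5941
E(R_Maddox) = R_f + β × MRP = 2.1251% + 0.5941 × 4.4403% = 4.76%

4.76%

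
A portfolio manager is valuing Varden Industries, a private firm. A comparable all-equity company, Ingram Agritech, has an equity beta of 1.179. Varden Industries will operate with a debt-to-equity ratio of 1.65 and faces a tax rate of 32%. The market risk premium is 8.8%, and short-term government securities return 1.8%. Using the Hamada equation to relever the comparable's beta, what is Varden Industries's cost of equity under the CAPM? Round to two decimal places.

23.82%

β_L = β_U × [1 + (1 − t)(D/E)] = 1.179 × [1 + (1 − 0.32) × 1.65]
    = 1.179 × [1 + 0.68 × 1.65] = 1.179 × 2.1220 = 2.5018
E(R) = R_f + β_L × MRP = 1.8% + 2.5018 × 8.8% = 23.82%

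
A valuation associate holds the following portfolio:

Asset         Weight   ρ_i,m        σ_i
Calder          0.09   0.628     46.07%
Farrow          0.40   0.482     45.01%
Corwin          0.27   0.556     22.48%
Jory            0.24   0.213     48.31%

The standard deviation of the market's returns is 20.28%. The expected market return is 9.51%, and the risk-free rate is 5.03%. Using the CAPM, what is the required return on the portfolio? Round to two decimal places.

β_Calder = 0.628 × 46.07% / 20.28% = 1.4266
β_Farrow = 0.482 × 45.01% / 20.28% = 1.0698
β_Corwin = 0.556 × 22.48% / 20.28% = 0.6163
β_Jory = 0.213 × 48.31% / 20.28% = 0.5074
β_P = Σ w_i β_i = 0.09×1.4266 + 0.40×1.0698 + 0.27×0.6163 + 0.24×0.5074 = 0.8445
MRP = 9.51% − 5.03% = 4.48%
E(R_P) = R_f + β_P × MRP = 5.03% + 0.8445 × 4.48% = 8.81%

8.81%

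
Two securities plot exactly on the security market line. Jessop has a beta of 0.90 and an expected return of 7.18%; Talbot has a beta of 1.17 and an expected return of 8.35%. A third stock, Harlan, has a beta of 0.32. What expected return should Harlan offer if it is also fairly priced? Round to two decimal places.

MRP (SML slope) = (8.35% − 7.18%) / (1.17 − 0.90) = 1.17% / 0.27 = 4.3333%
R_f (intercept) = 7.18% − 0.90 × 4.3333% = 3.2800%
E(R_Harlan) = R_f + β × MRP = 3.2800% + 0.32 × 4.3333% = 4.67%

4.67%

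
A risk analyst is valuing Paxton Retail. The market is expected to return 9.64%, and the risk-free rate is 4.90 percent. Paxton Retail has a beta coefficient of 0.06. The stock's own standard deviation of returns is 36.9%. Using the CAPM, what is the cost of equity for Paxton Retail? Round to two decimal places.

5.18%

Market risk premium = E(R_m) − R_f = 9.64% − 4.90% = 4.74%
E(R) = R_f + β × MRP = 4.90% + 0.06 × 4.74% = 5.18%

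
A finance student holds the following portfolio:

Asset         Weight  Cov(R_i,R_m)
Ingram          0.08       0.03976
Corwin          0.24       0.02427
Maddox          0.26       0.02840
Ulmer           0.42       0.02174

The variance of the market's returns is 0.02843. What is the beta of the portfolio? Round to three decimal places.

β_Ingram = 0.03976 / 0.02843 = 1.3985
β_Corwin = 0.02427 / 0.02843 = 0.8537
β_Maddox = 0.02840 / 0.02843 = 0.9989
β_Ulmer = 0.02174 / 0.02843 = 0.7647
β_P = Σ w_i β_i = 0.08×1.3985 + 0.24×0.8537 + 0.26×0.9989 + 0.42×0.7647 = 0.8977

0.898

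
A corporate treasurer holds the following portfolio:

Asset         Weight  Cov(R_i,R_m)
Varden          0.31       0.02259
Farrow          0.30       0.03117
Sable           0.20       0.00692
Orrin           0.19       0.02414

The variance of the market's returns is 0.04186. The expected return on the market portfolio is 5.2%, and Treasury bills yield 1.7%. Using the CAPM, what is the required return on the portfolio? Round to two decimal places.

β_Varden = 0.02259 / 0.04186 = 0.5397
β_Farrow = 0.03117 / 0.04186 = 0.7446
β_Sable = 0.00692 / 0.04186 = 0.1653
β_Orrin = 0.02414 / 0.04186 = 0.5767
β_P = Σ w_i β_i = 0.31×0.5397 + 0.30×0.7446 + 0.20×0.1653 + 0.19×0.5767 = 0.5333
MRP = 5.2% − 1.7% = 3.50%
E(R_P) = R_f + β_P × MRP = 1.7% + 0.5333 × 3.5% = 3.57%

3.57%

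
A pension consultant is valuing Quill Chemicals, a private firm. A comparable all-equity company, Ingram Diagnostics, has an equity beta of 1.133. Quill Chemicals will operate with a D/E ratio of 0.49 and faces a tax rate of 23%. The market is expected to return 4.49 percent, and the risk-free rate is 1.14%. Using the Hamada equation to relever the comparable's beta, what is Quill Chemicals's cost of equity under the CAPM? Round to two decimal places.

β_L = β_U × [1 + (1 − t)(D/E)] = 1.133 × [1 + (1 − 0.23) × 0.49]
    = 1.133 × [1 + 0.77 × 0.49] = 1.133 × 1.3773 = 1.5605
MRP = 4.49% − 1.14% = 3.35%
E(R) = R_f + β_L × MRP = 1.14% + 1.5605 × 3.35% = 6.37%

6.37%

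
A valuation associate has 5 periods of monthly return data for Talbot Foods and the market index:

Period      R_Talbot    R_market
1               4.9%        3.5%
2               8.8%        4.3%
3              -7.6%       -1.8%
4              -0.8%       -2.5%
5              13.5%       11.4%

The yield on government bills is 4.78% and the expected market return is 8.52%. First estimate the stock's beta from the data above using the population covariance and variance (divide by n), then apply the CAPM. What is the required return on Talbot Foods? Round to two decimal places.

Mean R_i = (4.9 + 8.8 − 7.6 − 0.8 + 13.5) / 5 = 3.7600%
Mean R_m = (3.5 + 4.3 − 1.8 − 2.5 + 11.4) / 5 = 2.9800%
Σ(R_i − R̄_i)(R_m − R̄_m) = 168.5460  ⇒  Cov = 168.5460 / 5 = 33.7092
Σ(R_m − R̄_m)² = 125.7880  ⇒  Var(R_m) = 125.7880 / 5 = 25.1576
β = Cov / Var(R_m) = 33.7092 / 25.1576 = 1.3399
MRP = 8.52% − 4.78% = 3.74%
E(R) = R_f + β × MRP = 4.78% + 1.3399 × 3.74% = 9.79%

9.79%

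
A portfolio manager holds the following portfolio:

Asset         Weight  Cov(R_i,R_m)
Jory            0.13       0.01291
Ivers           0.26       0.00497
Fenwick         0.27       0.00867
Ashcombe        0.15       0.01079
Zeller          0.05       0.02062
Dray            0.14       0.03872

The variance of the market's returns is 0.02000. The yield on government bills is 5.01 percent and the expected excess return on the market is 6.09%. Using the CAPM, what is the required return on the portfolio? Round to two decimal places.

9.08%

β_Jory = 0.01291 / 0.02000 = 0.6455
β_Ivers = 0.00497 / 0.02000 = 0.2485
β_Fenwick = 0.00867 / 0.02000 = 0.4335
β_Ashcombe = 0.01079 / 0.02000 = 0.5395
β_Zeller = 0.02062 / 0.02000 = 1.0310
β_Dray = 0.03872 / 0.02000 = 1.9360
β_P = Σ w_i β_i = 0.13×0.6455 + 0.26×0.2485 + 0.27×0.4335 + 0.15×0.5395 + 0.05×1.0310 + 0.14×1.9360 = 0.6691
E(R_P) = R_f + β_P × MRP = 5.01% + 0.6691 × 6.09% = 9.08%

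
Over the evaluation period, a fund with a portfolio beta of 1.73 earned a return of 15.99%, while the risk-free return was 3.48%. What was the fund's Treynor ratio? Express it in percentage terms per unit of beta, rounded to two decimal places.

Treynor = (R_P − R_f) / β_P = (15.99% − 3.48%) / 1.7300 = 12.51% / 1.7300 = 7.23%

7.23%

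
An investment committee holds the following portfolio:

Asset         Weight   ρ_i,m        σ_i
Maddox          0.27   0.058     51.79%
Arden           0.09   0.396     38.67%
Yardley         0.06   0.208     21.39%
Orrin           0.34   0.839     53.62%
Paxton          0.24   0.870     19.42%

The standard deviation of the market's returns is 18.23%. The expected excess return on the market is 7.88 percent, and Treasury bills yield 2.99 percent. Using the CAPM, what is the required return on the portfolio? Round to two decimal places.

β_Maddox = 0.058 × 51.79% / 18.23% = 0.1648
β_Arden = 0.396 × 38.67% / 18.23% = 0.8400
β_Yardley = 0.208 × 21.39% / 18.23% = 0.2441
β_Orrin = 0.839 × 53.62% / 18.23% = 2.4678
β_Paxton = 0.870 × 19.42% / 18.23% = 0.9268
β_P = Σ w_i β_i = 0.27×0.1648 + 0.09×0.8400 + 0.06×0.2441 + 0.34×2.4678 + 0.24×0.9268 = 1.1962
E(R_P) = R_f + β_P × MRP = 2.99% + 1.1962 × 7.88% = 12.42%

12.42%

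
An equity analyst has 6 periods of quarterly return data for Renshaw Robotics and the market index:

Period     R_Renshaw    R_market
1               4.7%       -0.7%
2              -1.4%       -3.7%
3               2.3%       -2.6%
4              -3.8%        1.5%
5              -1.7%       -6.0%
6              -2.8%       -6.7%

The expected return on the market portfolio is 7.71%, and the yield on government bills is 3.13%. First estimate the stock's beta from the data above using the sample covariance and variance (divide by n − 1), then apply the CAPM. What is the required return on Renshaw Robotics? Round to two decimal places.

4.16%

Mean R_i = (4.7 − 1.4 + 2.3 − 3.8 − 1.7 − 2.8) / 6 = -0.4500%
Mean R_m = (-0.7 − 3.7 − 2.6 + 1.5 − 6.0 − 6.7) / 6 = -3.0333%
Σ(R_i − R̄_i)(R_m − R̄_m) = 10.9800  ⇒  Cov = 10.9800 / 5 = 2.1960
Σ(R_m − R̄_m)² = 48.8733  ⇒  Var(R_m) = 48.8733 / 5 = 9.7747
β = Cov / Var(R_m) = 2.1960 / 9.7747 = 0.2247
MRP = 7.71% − 3.13% = 4.58%
E(R) = R_f + β × MRP = 3.13% + 0.2247 × 4.58% = 4.16%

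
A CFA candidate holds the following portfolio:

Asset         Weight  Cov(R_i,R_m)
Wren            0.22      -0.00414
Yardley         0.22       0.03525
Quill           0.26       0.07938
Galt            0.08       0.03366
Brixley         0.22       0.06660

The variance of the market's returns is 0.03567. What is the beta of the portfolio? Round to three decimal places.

β_Wren = -0.00414 / 0.03567 = -0.1161
β_Yardley = 0.03525 / 0.03567 = 0.9882
β_Quill = 0.07938 / 0.03567 = 2.2254
β_Galt = 0.03366 / 0.03567 = 0.9437
β_Brixley = 0.06660 / 0.03567 = 1.8671
β_P = Σ w_i β_i = 0.22×-0.1161 + 0.22×0.9882 + 0.26×2.2254 + 0.08×0.9437 + 0.22×1.8671 = 1.2567

1.257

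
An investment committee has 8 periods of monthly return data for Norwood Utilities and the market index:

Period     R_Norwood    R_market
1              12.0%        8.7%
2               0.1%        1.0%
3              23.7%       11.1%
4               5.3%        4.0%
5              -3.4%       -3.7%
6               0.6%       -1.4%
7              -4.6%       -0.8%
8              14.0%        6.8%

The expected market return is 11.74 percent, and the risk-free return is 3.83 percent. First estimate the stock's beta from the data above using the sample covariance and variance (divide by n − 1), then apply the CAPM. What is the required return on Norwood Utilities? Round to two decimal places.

17.81%

Mean R_i = (12.0 + 0.1 + 23.7 + 5.3 − 3.4 + 0.6 − 4.6 + 14.0) / 8 = 5.9625%
Mean R_m = (8.7 + 1.0 + 11.1 + 4.0 − 3.7 − 1.4 − 0.8 + 6.8) / 8 = 3.2125%
Σ(R_i − R̄_i)(R_m − R̄_m) = 346.1538  ⇒  Cov = 346.1538 / 7 = 49.4505
Σ(R_m − R̄_m)² = 195.8688  ⇒  Var(R_m) = 195.8688 / 7 = 27.9813
β = Cov / Var(R_m) = 49.4505 / 27.9813 = 1.7673
MRP = 11.74% − 3.83% = 7.91%
E(R) = R_f + β × MRP = 3.83% + 1.7673 × 7.91% = 17.81%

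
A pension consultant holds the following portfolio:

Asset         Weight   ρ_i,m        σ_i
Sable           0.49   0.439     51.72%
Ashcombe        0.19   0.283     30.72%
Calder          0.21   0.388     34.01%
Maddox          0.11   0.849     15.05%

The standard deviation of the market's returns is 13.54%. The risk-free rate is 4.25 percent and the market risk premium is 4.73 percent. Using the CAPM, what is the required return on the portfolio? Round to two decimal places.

β_Sable = 0.439 × 51.72% / 13.54% = 1.6769
β_Ashcombe = 0.283 × 30.72% / 13.54% = 0.6421
β_Calder = 0.388 × 34.01% / 13.54% = 0.9746
β_Maddox = 0.849 × 15.05% / 13.54% = 0.9437
β_P = Σ w_i β_i = 0.49×1.6769 + 0.19×0.6421 + 0.21×0.9746 + 0.11×0.9437 = 1.2522
E(R_P) = R_f + β_P × MRP = 4.25% + 1.2522 × 4.73% = 10.17%

10.17%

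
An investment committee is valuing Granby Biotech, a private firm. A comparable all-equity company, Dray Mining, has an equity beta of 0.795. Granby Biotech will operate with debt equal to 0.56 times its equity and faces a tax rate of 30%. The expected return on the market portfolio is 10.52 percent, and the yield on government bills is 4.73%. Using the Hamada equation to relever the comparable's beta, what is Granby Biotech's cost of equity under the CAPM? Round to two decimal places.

β_L = β_U × [1 + (1 − t)(D/E)] = 0.795 × [1 + (1 − 0.30) × 0.56]
    = 0.795 × [1 + 0.70 × 0.56] = 0.795 × 1.3920 = 1.1066
MRP = 10.52% − 4.73% = 5.79%
E(R) = R_f + β_L × MRP = 4.73% + 1.1066 × 5.79% = 11.14%

11.14%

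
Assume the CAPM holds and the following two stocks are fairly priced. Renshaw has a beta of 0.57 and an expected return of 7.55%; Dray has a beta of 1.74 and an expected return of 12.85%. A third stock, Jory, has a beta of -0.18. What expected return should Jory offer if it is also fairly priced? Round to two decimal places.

MRP (SML slope) = (12.85% − 7.55%) / (1.74 − 0.57) = 5.30% / 1.17 = 4.5299%
R_f (intercept) = 7.55% − 0.57 × 4.5299% = 4.9680%
E(R_Jory) = R_f + β × MRP = 4.9680% + -0.18 × 4.5299% = 4.15%

4.15%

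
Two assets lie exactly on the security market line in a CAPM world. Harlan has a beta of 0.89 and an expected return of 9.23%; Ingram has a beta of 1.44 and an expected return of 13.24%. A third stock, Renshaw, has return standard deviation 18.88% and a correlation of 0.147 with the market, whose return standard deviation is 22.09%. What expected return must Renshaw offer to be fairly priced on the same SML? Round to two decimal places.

3.66%

MRP = (13.24% − 9.23%) / (1.44 − 0.89) = 7.2909%
R_f = 9.23% − 0.89 × 7.2909% = 2.7411%
β_Renshaw = ρ·σ_i/σ_m = 0.147 × 18.88 / 22.09 = 0.1256
E(R_Renshaw) = R_f + β × MRP = 2.7411% + 0.1256 × 7.2909% = 3.66%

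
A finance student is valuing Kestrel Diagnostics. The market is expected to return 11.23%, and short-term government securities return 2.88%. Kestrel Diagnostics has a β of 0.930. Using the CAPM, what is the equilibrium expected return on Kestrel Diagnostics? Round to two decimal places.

Market risk premium = E(R_m) − R_f = 11.23% − 2.88% = 8.35%
E(R) = R_f + β × MRP = 2.88% + 0.930 × 8.35% = 10.65%

10.65%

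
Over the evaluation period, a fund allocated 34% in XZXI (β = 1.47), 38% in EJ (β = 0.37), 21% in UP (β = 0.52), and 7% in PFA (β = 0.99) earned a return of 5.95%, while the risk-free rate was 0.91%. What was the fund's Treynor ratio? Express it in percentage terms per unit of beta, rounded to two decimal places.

β_P = 0.34×1.47 + 0.38×0.37 + 0.21×0.52 + 0.07×0.99 = 0.8189
Treynor = (R_P − R_f) / β_P = (5.95% − 0.91%) / 0.8189 = 5.04% / 0.8189 = 6.15%

6.15%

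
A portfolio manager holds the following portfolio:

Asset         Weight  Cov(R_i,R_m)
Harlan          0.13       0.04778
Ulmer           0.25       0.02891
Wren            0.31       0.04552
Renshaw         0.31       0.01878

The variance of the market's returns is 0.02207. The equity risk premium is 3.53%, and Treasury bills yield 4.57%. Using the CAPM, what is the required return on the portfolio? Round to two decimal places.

9.91%

β_Harlan = 0.04778 / 0.02207 = 2.1649
β_Ulmer = 0.02891 / 0.02207 = 1.3099
β_Wren = 0.04552 / 0.02207 = 2.0625
β_Renshaw = 0.01878 / 0.02207 = 0.8509
β_P = Σ w_i β_i = 0.13×2.1649 + 0.25×1.3099 + 0.31×2.0625 + 0.31×0.8509 = 1.5121
E(R_P) = R_f + β_P × MRP = 4.57% + 1.5121 × 3.53% = 9.91%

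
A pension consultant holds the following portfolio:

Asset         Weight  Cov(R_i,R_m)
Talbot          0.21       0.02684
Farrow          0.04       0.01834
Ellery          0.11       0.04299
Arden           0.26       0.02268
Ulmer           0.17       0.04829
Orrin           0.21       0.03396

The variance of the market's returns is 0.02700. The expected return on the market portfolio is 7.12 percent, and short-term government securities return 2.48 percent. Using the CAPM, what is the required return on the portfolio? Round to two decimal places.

8.04%

β_Talbot = 0.02684 / 0.02700 = 0.9941
β_Farrow = 0.01834 / 0.02700 = 0.6793
β_Ellery = 0.04299 / 0.02700 = 1.5922
β_Arden = 0.02268 / 0.02700 = 0.8400
β_Ulmer = 0.04829 / 0.02700 = 1.7885
β_Orrin = 0.03396 / 0.02700 = 1.2578
β_P = Σ w_i β_i = 0.21×0.9941 + 0.04×0.6793 + 0.11×1.5922 + 0.26×0.8400 + 0.17×1.7885 + 0.21×1.2578 = 1.1977
MRP = 7.12% − 2.48% = 4.64%
E(R_P) = R_f + β_P × MRP = 2.48% + 1.1977 × 4.64% = 8.04%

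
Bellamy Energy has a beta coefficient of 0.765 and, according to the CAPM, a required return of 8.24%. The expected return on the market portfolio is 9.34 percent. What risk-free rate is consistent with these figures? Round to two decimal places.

4.66%

E(R) = R_f + β(E(R_m) − R_f) = R_f(1 − β) + β·E(R_m)
8.24% = R_f × (1 − 0.765) + 0.765 × 9.34%
8.24% = R_f × 0.235 + 7.14510%
R_f = (8.24% − 7.14510%) / 0.235 = 4.66%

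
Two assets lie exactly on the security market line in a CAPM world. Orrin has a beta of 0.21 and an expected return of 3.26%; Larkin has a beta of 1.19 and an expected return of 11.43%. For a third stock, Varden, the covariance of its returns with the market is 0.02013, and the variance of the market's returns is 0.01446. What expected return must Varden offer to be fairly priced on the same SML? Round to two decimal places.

13.11%

MRP = (11.43% − 3.26%) / (1.19 − 0.21) = 8.3367%
R_f = 3.26% − 0.21 × 8.3367% = 1.5093%
β_Varden = Cov / Var(R_m) = 0.02013 / 0.01446 = 1.3921
E(R_Varden) = R_f + β × MRP = 1.5093% + 1.3921 × 8.3367% = 13.11%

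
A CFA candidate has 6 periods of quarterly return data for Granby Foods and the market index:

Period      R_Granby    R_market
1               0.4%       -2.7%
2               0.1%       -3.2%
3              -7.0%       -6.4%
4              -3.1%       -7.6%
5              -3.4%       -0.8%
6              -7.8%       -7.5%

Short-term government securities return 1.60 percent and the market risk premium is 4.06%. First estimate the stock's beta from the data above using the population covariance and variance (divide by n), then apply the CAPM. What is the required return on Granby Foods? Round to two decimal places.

4.64%

Mean R_i = (0.4 + 0.1 − 7.0 − 3.1 − 3.4 − 7.8) / 6 = -3.4667%
Mean R_m = (-2.7 − 3.2 − 6.4 − 7.6 − 0.8 − 7.5) / 6 = -4.7000%
Σ(R_i − R̄_i)(R_m − R̄_m) = 30.4200  ⇒  Cov = 30.4200 / 6 = 5.0700
Σ(R_m − R̄_m)² = 40.6000  ⇒  Var(R_m) = 40.6000 / 6 = 6.7667
β = Cov / Var(R_m) = 5.0700 / 6.7667 = 0.7493
E(R) = R_f + β × MRP = 1.60% + 0.7493 × 4.06% = 4.64%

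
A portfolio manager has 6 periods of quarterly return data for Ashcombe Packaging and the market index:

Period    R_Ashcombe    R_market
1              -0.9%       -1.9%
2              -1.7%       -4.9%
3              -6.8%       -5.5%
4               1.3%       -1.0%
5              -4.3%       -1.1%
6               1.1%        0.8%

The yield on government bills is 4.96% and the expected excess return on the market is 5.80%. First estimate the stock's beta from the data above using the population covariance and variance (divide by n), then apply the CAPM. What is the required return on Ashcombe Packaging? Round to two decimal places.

10.03%

Mean R_i = (-0.9 − 1.7 − 6.8 + 1.3 − 4.3 + 1.1) / 6 = -1.8833%
Mean R_m = (-1.9 − 4.9 − 5.5 − 1.0 − 1.1 + 0.8) / 6 = -2.2667%
Σ(R_i − R̄_i)(R_m − R̄_m) = 26.1367  ⇒  Cov = 26.1367 / 6 = 4.3561
Σ(R_m − R̄_m)² = 29.8933  ⇒  Var(R_m) = 29.8933 / 6 = 4.9822
β = Cov / Var(R_m) = 4.3561 / 4.9822 = 0.8743
E(R) = R_f + β × MRP = 4.96% + 0.8743 × 5.80% = 10.03%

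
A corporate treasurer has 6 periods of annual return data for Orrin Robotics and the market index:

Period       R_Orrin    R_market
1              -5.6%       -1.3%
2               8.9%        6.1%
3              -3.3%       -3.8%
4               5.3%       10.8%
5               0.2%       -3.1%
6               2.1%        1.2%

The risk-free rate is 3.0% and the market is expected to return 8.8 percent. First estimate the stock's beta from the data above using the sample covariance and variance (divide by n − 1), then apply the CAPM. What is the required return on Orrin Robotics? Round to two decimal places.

Mean R_i = (-5.6 + 8.9 − 3.3 + 5.3 + 0.2 + 2.1) / 6 = 1.2667%
Mean R_m = (-1.3 + 6.1 − 3.8 + 10.8 − 3.1 + 1.2) / 6 = 1.6500%
Σ(R_i − R̄_i)(R_m − R̄_m) = 120.7100  ⇒  Cov = 120.7100 / 5 = 24.1420
Σ(R_m − R̄_m)² = 164.6950  ⇒  Var(R_m) = 164.6950 / 5 = 32.9390
β = Cov / Var(R_m) = 24.1420 / 32.9390 = 0.7329
MRP = 8.8% − 3.0% = 5.80%
E(R) = R_f + β × MRP = 3.0% + 0.7329 × 5.8% = 7.25%

7.25%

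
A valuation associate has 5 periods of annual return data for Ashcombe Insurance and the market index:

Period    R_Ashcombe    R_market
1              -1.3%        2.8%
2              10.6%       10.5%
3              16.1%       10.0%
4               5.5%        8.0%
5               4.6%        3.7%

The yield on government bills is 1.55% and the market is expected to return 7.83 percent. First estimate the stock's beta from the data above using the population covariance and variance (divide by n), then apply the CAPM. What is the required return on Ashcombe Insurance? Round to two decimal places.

11.59%

Mean R_i = (-1.3 + 10.6 + 16.1 + 5.5 + 4.6) / 5 = 7.1000%
Mean R_m = (2.8 + 10.5 + 10.0 + 8.0 + 3.7) / 5 = 7.0000%
Σ(R_i − R̄_i)(R_m − R̄_m) = 81.1800  ⇒  Cov = 81.1800 / 5 = 16.2360
Σ(R_m − R̄_m)² = 50.7800  ⇒  Var(R_m) = 50.7800 / 5 = 10.1560
β = Cov / Var(R_m) = 16.2360 / 10.1560 = 1.5987
MRP = 7.83% − 1.55% = 6.28%
E(R) = R_f + β × MRP = 1.55% + 1.5987 × 6.28% = 11.59%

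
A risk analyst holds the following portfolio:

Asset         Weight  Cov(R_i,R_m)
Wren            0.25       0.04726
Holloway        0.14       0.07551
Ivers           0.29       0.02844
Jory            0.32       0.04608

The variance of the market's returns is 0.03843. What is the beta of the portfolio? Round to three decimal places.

1.181

β_Wren = 0.04726 / 0.03843 = 1.2298
β_Holloway = 0.07551 / 0.03843 = 1.9649
β_Ivers = 0.02844 / 0.03843 = 0.7400
β_Jory = 0.04608 / 0.03843 = 1.1991
β_P = Σ w_i β_i = 0.25×1.2298 + 0.14×1.9649 + 0.29×0.7400 + 0.32×1.1991 = 1.1808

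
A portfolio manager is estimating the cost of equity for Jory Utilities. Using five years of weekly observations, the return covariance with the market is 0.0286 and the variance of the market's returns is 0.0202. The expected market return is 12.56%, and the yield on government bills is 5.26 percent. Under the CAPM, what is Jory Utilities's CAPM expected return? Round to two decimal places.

15.60%

β = Cov(R_i, R_m) / Var(R_m) = 0.0286 / 0.0202 = 1.4158
MRP = 12.56% − 5.26% = 7.30%
E(R) = R_f + β × MRP = 5.26% + 1.4158 × 7.30% = 15.60%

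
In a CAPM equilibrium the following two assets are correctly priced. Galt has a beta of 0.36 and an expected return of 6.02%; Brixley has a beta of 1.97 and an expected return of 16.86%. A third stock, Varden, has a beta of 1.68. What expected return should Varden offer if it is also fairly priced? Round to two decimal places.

14.91%

MRP (SML slope) = (16.86% − 6.02%) / (1.97 − 0.36) = 10.84% / 1.61 = 6.7329%
R_f (intercept) = 6.02% − 0.36 × 6.7329% = 3.5962%
E(R_Varden) = R_f + β × MRP = 3.5962% + 1.68 × 6.7329% = 14.91%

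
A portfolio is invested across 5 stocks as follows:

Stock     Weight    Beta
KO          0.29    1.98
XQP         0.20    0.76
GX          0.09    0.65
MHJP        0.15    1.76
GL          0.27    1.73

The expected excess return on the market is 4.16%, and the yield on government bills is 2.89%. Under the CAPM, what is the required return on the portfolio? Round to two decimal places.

β_P = Σ w_i β_i = 0.29×1.98 + 0.20×0.76 + 0.09×0.65 + 0.15×1.76 + 0.27×1.73 = 1.5158
E(R_P) = R_f + β_P × MRP = 2.89% + 1.5158 × 4.16% = 9.20%

9.20%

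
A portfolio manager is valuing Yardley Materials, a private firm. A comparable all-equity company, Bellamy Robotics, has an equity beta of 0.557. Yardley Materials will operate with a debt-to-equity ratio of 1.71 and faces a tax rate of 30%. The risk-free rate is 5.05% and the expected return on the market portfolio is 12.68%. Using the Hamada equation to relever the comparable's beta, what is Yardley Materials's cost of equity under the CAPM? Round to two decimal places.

β_L = β_U × [1 + (1 − t)(D/E)] = 0.557 × [1 + (1 − 0.30) × 1.71]
    = 0.557 × [1 + 0.70 × 1.71] = 0.557 × 2.1970 = 1.2237
MRP = 12.68% − 5.05% = 7.63%
E(R) = R_f + β_L × MRP = 5.05% + 1.2237 × 7.63% = 14.39%

14.39%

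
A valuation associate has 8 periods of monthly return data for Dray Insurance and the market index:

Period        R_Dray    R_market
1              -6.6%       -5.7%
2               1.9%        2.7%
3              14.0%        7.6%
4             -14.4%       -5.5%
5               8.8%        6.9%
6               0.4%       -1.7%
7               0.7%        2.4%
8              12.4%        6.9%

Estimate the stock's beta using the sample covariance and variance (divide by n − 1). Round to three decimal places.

1.661

Mean R_i = (-6.6 + 1.9 + 14.0 − 14.4 + 8.8 + 0.4 + 0.7 + 12.4) / 8 = 2.1500%
Mean R_m = (-5.7 + 2.7 + 7.6 − 5.5 + 6.9 − 1.7 + 2.4 + 6.9) / 8 = 1.7000%
Σ(R_i − R̄_i)(R_m − R̄_m) = 346.3900  ⇒  Cov = 346.3900 / 7 = 49.4843
Σ(R_m − R̄_m)² = 208.5400  ⇒  Var(R_m) = 208.5400 / 7 = 29.7914
β = Cov / Var(R_m) = 49.4843 / 29.7914 = 1.6610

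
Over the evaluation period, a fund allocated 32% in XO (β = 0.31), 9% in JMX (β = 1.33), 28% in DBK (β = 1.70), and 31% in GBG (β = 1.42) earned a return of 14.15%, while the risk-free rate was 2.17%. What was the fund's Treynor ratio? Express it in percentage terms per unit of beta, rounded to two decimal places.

β_P = 0.32×0.31 + 0.09×1.33 + 0.28×1.70 + 0.31×1.42 = 1.1351
Treynor = (R_P − R_f) / β_P = (14.15% − 2.17%) / 1.1351 = 11.98% / 1.1351 = 10.55%

10.55%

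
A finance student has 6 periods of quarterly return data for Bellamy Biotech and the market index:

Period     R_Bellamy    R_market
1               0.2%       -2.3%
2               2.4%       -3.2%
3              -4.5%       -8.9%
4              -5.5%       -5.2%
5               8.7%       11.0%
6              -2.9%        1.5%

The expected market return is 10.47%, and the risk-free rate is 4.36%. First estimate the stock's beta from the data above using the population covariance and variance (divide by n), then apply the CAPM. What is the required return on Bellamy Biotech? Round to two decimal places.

8.23%

Mean R_i = (0.2 + 2.4 − 4.5 − 5.5 + 8.7 − 2.9) / 6 = -0.2667%
Mean R_m = (-2.3 − 3.2 − 8.9 − 5.2 + 11.0 + 1.5) / 6 = -1.1833%
Σ(R_i − R̄_i)(R_m − R̄_m) = 149.9667  ⇒  Cov = 149.9667 / 6 = 24.9945
Σ(R_m − R̄_m)² = 236.6283  ⇒  Var(R_m) = 236.6283 / 6 = 39.4381
β = Cov / Var(R_m) = 24.9945 / 39.4381 = 0.6338
MRP = 10.47% − 4.36% = 6.11%
E(R) = R_f + β × MRP = 4.36% + 0.6338 × 6.11% = 8.23%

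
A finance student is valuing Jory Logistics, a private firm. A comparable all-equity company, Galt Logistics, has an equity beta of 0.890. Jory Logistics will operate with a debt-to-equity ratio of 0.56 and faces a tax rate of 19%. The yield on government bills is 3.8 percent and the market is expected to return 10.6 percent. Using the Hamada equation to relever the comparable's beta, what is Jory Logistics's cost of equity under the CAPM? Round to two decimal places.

12.60%

β_L = β_U × [1 + (1 − t)(D/E)] = 0.890 × [1 + (1 − 0.19) × 0.56]
    = 0.890 × [1 + 0.81 × 0.56] = 0.890 × 1.4536 = 1.2937
MRP = 10.6% − 3.8% = 6.80%
E(R) = R_f + β_L × MRP = 3.8% + 1.2937 × 6.8% = 12.60%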